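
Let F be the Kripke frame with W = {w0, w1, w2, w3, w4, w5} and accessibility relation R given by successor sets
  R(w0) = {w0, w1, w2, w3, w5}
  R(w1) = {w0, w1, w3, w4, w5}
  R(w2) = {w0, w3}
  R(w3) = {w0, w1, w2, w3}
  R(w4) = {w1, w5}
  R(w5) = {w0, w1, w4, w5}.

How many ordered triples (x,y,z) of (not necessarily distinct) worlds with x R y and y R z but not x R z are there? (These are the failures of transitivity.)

Enumerating: (w0,w1,w4), (w0,w5,w4), (w1,w0,w2), (w1,w3,w2), (w2,w0,w1), (w2,w0,w2), (w2,w0,w5), (w2,w3,w1), (w2,w3,w2), (w3,w0,w5), (w3,w1,w4), (w3,w1,w5), … and 8 more.
Total: 20.

20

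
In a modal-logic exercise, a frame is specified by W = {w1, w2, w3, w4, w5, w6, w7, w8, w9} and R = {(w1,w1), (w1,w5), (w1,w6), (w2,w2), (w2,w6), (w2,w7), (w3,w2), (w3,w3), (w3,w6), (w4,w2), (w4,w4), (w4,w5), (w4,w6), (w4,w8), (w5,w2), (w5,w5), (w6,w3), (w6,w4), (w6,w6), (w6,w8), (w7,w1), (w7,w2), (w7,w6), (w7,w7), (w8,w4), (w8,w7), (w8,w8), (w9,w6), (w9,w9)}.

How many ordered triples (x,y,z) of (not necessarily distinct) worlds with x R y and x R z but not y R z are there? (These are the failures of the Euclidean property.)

35

Enumerating: (w1,w5,w1), (w1,w5,w6), (w1,w6,w1), (w1,w6,w5), (w2,w6,w2), (w2,w6,w7), (w3,w2,w3), (w3,w6,w2), (w4,w2,w4), (w4,w2,w5), (w4,w2,w8), (w4,w5,w4), … and 23 more.
Total: 35.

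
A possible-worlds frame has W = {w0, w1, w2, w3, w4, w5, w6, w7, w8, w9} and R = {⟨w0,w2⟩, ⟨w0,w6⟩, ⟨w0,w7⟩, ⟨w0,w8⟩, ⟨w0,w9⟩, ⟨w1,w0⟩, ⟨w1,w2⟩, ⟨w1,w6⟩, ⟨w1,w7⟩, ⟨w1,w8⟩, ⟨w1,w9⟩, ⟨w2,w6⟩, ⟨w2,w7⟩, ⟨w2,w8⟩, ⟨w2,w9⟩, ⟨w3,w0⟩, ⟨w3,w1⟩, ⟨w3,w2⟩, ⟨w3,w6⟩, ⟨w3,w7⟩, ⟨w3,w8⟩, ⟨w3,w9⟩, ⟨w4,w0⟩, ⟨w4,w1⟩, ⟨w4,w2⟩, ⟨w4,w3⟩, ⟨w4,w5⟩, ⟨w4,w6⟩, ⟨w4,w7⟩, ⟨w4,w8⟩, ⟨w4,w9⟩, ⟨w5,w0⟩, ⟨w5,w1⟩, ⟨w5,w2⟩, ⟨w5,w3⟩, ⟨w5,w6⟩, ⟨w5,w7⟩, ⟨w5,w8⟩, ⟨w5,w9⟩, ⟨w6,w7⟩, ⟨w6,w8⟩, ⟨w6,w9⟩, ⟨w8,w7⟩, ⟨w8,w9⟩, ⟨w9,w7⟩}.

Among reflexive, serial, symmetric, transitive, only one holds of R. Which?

Reflexive: no — w0 is not related to itself.
Serial: no — w7 has no R-successor.
Symmetric: no — w0 R w2 but not w2 R w0.
Transitive: yes — every two-step R-path is closed by a direct edge.
Only transitive holds.

transitive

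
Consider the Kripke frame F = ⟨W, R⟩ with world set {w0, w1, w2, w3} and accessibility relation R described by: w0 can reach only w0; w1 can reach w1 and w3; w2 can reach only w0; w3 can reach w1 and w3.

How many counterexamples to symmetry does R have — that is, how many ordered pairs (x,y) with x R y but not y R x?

1

Enumerating: (w2,w0).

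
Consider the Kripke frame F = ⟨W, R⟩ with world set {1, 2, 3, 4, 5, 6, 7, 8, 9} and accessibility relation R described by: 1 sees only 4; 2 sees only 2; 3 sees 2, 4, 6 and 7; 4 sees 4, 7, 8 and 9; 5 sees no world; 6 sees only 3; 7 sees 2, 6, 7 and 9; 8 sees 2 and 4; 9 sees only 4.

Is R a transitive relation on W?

No

Transitive: no — 1 R 4 and 4 R 7, but not 1 R 7.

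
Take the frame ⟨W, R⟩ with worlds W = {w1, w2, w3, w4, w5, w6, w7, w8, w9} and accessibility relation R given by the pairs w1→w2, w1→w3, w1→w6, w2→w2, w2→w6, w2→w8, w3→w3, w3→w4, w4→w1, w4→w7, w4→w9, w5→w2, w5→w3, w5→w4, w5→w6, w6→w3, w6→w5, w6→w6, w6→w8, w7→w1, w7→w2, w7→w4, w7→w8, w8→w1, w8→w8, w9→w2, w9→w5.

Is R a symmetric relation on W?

Symmetric: no — w1 R w2 but not w2 R w1.

No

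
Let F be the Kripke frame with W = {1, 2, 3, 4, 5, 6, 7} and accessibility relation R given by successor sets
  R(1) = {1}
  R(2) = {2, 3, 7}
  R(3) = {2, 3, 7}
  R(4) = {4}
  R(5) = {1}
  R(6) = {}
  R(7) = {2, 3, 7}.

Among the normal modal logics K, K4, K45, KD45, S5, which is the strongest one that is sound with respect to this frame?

Transitive (axiom 4): yes — every two-step R-path is closed by a direct edge.
Euclidean (axiom 5): yes — any two successors of a common world are R-related.
Serial (axiom D): no — 6 has no R-successor.
Reflexive (axiom T): no — 5 is not related to itself.
So F validates K, K4, K45; KD45 would additionally require R to be serial. The strongest is K45.

K45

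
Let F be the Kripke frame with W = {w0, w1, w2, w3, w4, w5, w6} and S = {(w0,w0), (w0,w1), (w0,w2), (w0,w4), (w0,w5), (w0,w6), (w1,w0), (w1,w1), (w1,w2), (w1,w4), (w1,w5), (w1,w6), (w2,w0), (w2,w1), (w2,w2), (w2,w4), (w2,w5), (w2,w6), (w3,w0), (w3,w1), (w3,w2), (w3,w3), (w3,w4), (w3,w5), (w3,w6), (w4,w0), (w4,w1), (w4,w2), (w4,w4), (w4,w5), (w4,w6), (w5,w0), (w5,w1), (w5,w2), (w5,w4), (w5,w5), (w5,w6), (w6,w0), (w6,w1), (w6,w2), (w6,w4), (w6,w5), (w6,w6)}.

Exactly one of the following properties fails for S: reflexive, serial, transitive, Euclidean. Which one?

Reflexive: yes — every world is S-related to itself.
Serial: yes — every world has a successor (e.g. w0 S w0).
Transitive: yes — every two-step S-path is closed by a direct edge.
Euclidean: no — w3 S w0 and w3 S w3, but not w0 S w3.
Only Euclidean fails.

Euclidean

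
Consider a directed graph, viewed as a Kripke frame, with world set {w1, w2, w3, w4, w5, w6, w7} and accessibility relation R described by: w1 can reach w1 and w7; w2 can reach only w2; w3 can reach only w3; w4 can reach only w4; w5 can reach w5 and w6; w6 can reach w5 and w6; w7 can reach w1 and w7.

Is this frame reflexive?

Yes

Reflexive: yes — every world is R-related to itself.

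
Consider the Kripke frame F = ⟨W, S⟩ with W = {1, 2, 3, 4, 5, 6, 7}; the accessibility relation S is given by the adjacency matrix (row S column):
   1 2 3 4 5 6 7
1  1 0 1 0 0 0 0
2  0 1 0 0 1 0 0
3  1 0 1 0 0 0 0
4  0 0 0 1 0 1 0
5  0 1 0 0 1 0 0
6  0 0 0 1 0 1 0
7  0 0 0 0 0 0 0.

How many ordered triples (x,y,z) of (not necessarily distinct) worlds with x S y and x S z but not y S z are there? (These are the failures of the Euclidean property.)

0

S is Euclidean; there are no such tuples.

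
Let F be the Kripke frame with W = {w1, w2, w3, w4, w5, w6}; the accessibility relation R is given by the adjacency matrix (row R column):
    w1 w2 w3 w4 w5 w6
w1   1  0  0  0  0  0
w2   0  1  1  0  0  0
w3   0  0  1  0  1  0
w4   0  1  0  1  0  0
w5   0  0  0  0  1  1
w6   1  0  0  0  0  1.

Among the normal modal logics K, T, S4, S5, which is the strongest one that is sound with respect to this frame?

Reflexive (axiom T): yes — every world is R-related to itself.
Transitive (axiom 4): no — w2 R w3 and w3 R w5, but not w2 R w5.
Euclidean (axiom 5): no — w2 R w3 and w2 R w2, but not w3 R w2.
So F validates K, T; S4 would additionally require R to be transitive. The strongest is T.

T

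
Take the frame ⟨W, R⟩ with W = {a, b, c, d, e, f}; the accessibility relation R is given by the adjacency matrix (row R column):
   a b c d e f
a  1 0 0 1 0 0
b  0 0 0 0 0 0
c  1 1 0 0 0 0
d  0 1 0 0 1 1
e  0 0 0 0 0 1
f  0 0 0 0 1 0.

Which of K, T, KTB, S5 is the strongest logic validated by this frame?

Reflexive (axiom T): no — b is not related to itself.
Symmetric (axiom B): no — a R d but not d R a.
Euclidean (axiom 5): no — c R a and c R b, but not a R b.
So F validates K; T would additionally require R to be reflexive. The strongest is K.

K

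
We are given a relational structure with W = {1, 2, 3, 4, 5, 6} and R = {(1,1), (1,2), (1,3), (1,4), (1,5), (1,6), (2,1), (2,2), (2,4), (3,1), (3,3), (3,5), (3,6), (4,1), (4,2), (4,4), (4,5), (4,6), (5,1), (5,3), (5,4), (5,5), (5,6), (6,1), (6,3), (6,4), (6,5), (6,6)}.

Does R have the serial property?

Yes

Serial: yes — every world has a successor (e.g. 1 R 1).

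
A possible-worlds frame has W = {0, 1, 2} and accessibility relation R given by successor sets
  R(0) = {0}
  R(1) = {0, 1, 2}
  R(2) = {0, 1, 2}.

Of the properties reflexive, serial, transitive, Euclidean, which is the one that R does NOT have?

Euclidean

Reflexive: yes — every world is R-related to itself.
Serial: yes — every world has a successor (e.g. 0 R 0).
Transitive: yes — every two-step R-path is closed by a direct edge.
Euclidean: no — 1 R 0 and 1 R 2, but not 0 R 2.
Only Euclidean fails.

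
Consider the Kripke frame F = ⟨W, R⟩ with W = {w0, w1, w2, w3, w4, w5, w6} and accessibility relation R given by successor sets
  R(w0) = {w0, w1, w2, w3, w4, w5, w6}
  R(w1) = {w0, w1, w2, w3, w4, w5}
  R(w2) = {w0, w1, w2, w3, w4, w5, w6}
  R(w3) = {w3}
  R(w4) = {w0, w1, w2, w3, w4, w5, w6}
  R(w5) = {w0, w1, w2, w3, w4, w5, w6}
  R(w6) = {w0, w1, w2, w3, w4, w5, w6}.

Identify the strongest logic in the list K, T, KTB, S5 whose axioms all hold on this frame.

T

Reflexive (axiom T): yes — every world is R-related to itself.
Symmetric (axiom B): no — w0 R w3 but not w3 R w0.
Euclidean (axiom 5): no — w0 R w1 and w0 R w6, but not w1 R w6.
So F validates K, T; KTB would additionally require R to be symmetric. The strongest is T.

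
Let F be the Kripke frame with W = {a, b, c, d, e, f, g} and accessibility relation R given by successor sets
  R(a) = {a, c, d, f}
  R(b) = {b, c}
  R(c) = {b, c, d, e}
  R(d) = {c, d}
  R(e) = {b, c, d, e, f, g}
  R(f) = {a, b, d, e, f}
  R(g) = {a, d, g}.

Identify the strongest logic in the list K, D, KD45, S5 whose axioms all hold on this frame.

Serial (axiom D): yes — every world has a successor (e.g. a R a).
Euclidean (axiom 5): no — a R c and a R f, but not c R f.
Transitive (axiom 4): no — a R c and c R b, but not a R b.
Reflexive (axiom T): yes — every world is R-related to itself.
So F validates K, D; KD45 would additionally require R to be Euclidean and transitive. The strongest is D.

D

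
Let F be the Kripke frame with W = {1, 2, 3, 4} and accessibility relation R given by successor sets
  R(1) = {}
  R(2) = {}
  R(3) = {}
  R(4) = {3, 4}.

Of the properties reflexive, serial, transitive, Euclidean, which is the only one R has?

transitive

Reflexive: no — 1 is not related to itself.
Serial: no — 1 has no R-successor.
Transitive: yes — every two-step R-path is closed by a direct edge.
Euclidean: no — 4 R 3 and 4 R 3, but not 3 R 3.
Only transitive holds.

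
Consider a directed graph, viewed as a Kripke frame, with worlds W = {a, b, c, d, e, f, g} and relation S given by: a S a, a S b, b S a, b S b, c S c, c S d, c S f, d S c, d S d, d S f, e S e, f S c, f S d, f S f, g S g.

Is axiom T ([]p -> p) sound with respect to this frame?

By correspondence theory, T is valid on a frame iff S is reflexive.
Reflexive: yes — every world is S-related to itself.

Yes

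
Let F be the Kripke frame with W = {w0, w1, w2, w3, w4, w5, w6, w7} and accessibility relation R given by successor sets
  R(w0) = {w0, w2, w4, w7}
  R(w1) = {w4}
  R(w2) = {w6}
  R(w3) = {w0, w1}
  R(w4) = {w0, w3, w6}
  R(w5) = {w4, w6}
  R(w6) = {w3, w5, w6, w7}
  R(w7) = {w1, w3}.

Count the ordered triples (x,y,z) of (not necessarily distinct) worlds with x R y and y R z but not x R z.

Enumerating: (w0,w2,w6), (w0,w4,w3), (w0,w4,w6), (w0,w7,w1), (w0,w7,w3), (w1,w4,w0), (w1,w4,w3), (w1,w4,w6), (w2,w6,w3), (w2,w6,w5), (w2,w6,w7), (w3,w0,w2), … and 20 more.
Total: 32.

32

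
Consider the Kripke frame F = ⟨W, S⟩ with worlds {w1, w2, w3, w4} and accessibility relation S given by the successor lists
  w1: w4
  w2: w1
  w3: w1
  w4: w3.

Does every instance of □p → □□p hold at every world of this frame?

No

The schema 4 characterises exactly the transitive frames.
Transitive: no — w1 S w4 and w4 S w3, but not w1 S w3.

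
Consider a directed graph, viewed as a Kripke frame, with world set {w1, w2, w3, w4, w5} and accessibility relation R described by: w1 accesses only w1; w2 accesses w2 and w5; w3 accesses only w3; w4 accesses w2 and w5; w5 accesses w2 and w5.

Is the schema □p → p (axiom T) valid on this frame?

No

The schema T characterises exactly the reflexive frames.
Reflexive: no — w4 is not related to itself.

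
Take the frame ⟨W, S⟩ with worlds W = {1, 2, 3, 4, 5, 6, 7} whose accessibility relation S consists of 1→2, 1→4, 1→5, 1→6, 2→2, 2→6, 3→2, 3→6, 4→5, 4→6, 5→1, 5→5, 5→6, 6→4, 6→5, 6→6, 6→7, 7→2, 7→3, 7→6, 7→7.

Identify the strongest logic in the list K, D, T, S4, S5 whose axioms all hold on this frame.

Serial (axiom D): yes — every world has a successor (e.g. 1 S 2).
Reflexive (axiom T): no — 1 is not related to itself.
Transitive (axiom 4): no — 1 S 6 and 6 S 7, but not 1 S 7.
Euclidean (axiom 5): no — 1 S 2 and 1 S 4, but not 2 S 4.
So F validates K, D; T would additionally require S to be reflexive. The strongest is D.

D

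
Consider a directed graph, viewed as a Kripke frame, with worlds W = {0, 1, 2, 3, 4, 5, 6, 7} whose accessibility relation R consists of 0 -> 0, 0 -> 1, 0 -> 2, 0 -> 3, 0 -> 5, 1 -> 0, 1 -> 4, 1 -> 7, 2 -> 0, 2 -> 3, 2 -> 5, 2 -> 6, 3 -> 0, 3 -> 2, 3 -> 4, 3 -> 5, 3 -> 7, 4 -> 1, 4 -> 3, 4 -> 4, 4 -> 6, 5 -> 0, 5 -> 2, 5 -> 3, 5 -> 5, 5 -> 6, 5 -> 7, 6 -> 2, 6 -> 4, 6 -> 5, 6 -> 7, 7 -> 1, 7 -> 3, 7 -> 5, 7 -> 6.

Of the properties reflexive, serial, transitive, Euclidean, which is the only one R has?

Reflexive: no — 1 is not related to itself.
Serial: yes — every world has a successor (e.g. 0 R 0).
Transitive: no — 0 R 1 and 1 R 4, but not 0 R 4.
Euclidean: no — 0 R 1 and 0 R 2, but not 1 R 2.
Only serial holds.

serial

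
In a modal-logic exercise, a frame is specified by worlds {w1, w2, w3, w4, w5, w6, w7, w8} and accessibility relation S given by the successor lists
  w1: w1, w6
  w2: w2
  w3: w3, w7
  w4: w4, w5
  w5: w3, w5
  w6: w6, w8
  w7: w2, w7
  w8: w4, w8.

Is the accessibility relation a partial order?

No

Reflexive: yes — every world is S-related to itself.
Transitive: no — w1 S w6 and w6 S w8, but not w1 S w8.
Antisymmetric: yes — no distinct pair is related both ways.
So S is not a partial order.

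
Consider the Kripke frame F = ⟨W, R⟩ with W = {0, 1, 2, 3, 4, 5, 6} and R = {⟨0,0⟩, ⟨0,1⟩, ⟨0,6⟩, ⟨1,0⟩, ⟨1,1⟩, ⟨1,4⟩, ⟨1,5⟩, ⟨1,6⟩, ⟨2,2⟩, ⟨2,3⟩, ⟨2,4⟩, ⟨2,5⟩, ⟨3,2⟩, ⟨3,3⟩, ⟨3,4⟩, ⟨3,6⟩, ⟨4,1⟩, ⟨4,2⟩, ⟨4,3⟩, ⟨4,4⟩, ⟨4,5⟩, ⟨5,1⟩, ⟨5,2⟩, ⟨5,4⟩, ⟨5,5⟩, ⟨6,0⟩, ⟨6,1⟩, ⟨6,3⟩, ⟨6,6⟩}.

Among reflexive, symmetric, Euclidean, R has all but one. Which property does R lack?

Reflexive: yes — every world is R-related to itself.
Symmetric: yes — every pair in R has its reverse in R.
Euclidean: no — 1 R 0 and 1 R 4, but not 0 R 4.
Only Euclidean fails.

Euclidean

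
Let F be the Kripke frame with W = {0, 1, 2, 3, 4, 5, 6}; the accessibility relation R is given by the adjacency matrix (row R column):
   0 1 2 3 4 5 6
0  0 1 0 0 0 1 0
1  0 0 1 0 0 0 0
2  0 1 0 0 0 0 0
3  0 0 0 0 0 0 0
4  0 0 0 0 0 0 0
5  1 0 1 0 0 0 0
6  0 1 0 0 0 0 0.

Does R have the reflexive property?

No

Reflexive: no — 0 is not related to itself.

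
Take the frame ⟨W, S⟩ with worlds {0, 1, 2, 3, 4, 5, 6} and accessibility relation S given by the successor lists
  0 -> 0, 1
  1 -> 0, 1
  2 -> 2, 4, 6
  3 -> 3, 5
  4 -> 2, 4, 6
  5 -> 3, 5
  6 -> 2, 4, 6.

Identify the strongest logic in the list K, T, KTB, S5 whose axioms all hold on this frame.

S5

Reflexive (axiom T): yes — every world is S-related to itself.
Symmetric (axiom B): yes — every pair in S has its reverse in S.
Euclidean (axiom 5): yes — any two successors of a common world are S-related.
So F validates K, T, KTB, S5. The strongest is S5.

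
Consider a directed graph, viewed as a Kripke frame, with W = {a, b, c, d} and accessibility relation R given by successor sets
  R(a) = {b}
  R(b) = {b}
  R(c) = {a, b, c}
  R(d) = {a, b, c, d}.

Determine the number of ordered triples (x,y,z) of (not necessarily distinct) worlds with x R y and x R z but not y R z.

Enumerating: (c,a,a), (c,a,c), (c,b,a), (c,b,c), (d,a,a), (d,a,c), (d,a,d), (d,b,a), (d,b,c), (d,b,d), (d,c,d).

11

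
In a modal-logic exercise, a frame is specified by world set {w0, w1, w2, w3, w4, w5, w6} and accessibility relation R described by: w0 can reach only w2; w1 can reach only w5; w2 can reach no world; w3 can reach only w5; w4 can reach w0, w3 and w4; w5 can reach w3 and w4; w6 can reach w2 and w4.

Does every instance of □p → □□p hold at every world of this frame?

No

By correspondence theory, 4 is valid on a frame iff R is transitive.
Transitive: no — w1 R w5 and w5 R w3, but not w1 R w3.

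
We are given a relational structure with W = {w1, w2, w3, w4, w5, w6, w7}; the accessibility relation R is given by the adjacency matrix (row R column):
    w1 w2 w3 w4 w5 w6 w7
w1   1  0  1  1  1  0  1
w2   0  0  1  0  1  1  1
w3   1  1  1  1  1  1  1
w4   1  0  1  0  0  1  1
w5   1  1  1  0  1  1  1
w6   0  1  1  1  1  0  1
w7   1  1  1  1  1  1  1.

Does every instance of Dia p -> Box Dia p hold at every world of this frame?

No

The schema 5 characterises exactly the Euclidean frames.
Euclidean: no — w1 R w4 and w1 R w5, but not w4 R w5.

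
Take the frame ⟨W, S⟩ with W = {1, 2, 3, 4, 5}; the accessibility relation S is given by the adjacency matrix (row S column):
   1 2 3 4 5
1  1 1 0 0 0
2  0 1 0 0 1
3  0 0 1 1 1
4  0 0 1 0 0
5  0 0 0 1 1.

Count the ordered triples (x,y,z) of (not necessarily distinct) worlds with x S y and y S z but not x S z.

5

Enumerating: (1,2,5), (2,5,4), (4,3,4), (4,3,5), (5,4,3).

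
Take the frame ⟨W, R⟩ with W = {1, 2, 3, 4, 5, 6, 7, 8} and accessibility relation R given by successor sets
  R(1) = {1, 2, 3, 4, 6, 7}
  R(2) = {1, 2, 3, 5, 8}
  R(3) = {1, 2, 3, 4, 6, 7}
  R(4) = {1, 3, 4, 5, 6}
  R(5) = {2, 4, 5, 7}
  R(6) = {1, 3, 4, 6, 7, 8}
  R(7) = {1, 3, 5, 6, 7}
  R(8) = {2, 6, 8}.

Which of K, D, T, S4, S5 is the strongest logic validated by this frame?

Serial (axiom D): yes — every world has a successor (e.g. 1 R 1).
Reflexive (axiom T): yes — every world is R-related to itself.
Transitive (axiom 4): no — 1 R 2 and 2 R 5, but not 1 R 5.
Euclidean (axiom 5): no — 1 R 2 and 1 R 4, but not 2 R 4.
So F validates K, D, T; S4 would additionally require R to be transitive. The strongest is T.

T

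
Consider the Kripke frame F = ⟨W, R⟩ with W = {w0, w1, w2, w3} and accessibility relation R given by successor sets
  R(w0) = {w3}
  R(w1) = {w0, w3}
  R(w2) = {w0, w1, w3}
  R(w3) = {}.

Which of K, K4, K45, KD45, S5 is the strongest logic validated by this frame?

Transitive (axiom 4): yes — every two-step R-path is closed by a direct edge.
Euclidean (axiom 5): no — w1 R w3 and w1 R w0, but not w3 R w0.
Serial (axiom D): no — w3 has no R-successor.
Reflexive (axiom T): no — w0 is not related to itself.
So F validates K, K4; K45 would additionally require R to be Euclidean. The strongest is K4.

K4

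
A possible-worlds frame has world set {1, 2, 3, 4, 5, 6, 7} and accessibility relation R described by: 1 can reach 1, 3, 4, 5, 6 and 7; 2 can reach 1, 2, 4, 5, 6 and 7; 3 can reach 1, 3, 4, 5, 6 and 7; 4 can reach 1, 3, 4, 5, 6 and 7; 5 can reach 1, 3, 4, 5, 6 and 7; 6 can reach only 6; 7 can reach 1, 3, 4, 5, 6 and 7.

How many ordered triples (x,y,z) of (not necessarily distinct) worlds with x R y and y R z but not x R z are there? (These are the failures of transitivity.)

Enumerating: (2,1,3), (2,4,3), (2,5,3), (2,7,3).

4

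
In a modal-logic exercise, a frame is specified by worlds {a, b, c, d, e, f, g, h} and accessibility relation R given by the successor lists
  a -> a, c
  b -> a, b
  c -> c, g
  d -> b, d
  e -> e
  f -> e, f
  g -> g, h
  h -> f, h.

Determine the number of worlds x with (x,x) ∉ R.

R is reflexive; there are no such worlds.

0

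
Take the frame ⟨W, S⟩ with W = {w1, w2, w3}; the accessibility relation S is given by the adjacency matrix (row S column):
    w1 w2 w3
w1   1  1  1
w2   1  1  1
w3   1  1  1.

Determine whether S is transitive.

Transitive: yes — every two-step S-path is closed by a direct edge.

Yes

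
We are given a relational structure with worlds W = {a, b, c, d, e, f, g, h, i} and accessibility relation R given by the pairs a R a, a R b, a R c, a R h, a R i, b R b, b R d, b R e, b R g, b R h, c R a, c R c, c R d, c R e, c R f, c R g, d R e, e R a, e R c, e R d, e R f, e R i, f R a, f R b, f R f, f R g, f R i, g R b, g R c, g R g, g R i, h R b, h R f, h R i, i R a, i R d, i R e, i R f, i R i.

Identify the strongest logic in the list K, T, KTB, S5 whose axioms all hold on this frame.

K

Reflexive (axiom T): no — d is not related to itself.
Symmetric (axiom B): no — a R b but not b R a.
Euclidean (axiom 5): no — a R b and a R c, but not b R c.
So F validates K; T would additionally require R to be reflexive. The strongest is K.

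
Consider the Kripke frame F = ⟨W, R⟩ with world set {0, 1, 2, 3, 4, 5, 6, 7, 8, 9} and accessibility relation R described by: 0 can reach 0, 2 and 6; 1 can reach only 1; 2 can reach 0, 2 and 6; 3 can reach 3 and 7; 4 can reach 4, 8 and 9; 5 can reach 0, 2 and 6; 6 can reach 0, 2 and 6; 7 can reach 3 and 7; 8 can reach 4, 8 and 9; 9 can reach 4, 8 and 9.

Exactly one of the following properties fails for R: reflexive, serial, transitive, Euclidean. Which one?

Reflexive: no — 5 is not related to itself.
Serial: yes — every world has a successor (e.g. 0 R 0).
Transitive: yes — every two-step R-path is closed by a direct edge.
Euclidean: yes — any two successors of a common world are R-related.
Only reflexive fails.

reflexive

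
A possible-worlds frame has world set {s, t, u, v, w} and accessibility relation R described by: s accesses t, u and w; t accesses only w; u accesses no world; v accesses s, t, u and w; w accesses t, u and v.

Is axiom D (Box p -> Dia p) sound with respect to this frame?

No

Axiom D corresponds to the accessibility relation being serial.
Serial: no — u has no R-successor.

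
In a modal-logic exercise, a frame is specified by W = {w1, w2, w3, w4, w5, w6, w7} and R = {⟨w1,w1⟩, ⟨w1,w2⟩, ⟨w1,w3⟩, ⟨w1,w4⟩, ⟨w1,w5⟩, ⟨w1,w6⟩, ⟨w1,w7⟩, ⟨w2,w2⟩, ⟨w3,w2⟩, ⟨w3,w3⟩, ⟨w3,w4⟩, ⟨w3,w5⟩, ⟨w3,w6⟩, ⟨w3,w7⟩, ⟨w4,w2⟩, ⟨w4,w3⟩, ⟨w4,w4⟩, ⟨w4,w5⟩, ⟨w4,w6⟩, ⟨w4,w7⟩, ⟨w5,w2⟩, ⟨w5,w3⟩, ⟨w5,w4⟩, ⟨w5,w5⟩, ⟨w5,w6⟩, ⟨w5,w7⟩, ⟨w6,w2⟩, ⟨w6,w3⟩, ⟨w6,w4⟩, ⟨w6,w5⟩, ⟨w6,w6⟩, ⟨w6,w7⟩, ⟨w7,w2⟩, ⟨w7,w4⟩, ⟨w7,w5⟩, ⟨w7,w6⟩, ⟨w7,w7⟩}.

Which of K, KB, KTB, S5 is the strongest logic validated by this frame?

Symmetric (axiom B): no — w1 R w2 but not w2 R w1.
Reflexive (axiom T): yes — every world is R-related to itself.
Euclidean (axiom 5): no — w1 R w2 and w1 R w3, but not w2 R w3.
So F validates K; KB would additionally require R to be symmetric. The strongest is K.

K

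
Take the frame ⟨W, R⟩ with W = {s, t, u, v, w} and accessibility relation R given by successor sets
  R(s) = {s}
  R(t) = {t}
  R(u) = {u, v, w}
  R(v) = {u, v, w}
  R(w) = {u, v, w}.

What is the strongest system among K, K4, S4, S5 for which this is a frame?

S5

Transitive (axiom 4): yes — every two-step R-path is closed by a direct edge.
Reflexive (axiom T): yes — every world is R-related to itself.
Euclidean (axiom 5): yes — any two successors of a common world are R-related.
So F validates K, K4, S4, S5. The strongest is S5.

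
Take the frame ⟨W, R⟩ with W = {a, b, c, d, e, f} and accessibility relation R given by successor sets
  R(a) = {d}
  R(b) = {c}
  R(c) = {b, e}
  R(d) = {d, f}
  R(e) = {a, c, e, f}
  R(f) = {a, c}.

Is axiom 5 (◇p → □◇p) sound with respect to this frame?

By correspondence theory, 5 is valid on a frame iff R is Euclidean.
Euclidean: no — c R b and c R e, but not b R e.

No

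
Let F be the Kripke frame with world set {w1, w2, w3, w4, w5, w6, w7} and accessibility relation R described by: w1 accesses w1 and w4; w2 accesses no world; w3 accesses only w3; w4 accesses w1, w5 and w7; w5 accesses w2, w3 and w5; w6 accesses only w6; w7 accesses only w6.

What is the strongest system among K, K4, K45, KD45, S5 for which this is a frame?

K

Transitive (axiom 4): no — w1 R w4 and w4 R w5, but not w1 R w5.
Euclidean (axiom 5): no — w4 R w1 and w4 R w5, but not w1 R w5.
Serial (axiom D): no — w2 has no R-successor.
Reflexive (axiom T): no — w2 is not related to itself.
So F validates K; K4 would additionally require R to be transitive. The strongest is K.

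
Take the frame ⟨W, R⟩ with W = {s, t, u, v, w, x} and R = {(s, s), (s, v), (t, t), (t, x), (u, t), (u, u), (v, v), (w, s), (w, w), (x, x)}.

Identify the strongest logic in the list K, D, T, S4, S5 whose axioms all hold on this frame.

Serial (axiom D): yes — every world has a successor (e.g. s R s).
Reflexive (axiom T): yes — every world is R-related to itself.
Transitive (axiom 4): no — u R t and t R x, but not u R x.
Euclidean (axiom 5): no — s R v and s R s, but not v R s.
So F validates K, D, T; S4 would additionally require R to be transitive. The strongest is T.

T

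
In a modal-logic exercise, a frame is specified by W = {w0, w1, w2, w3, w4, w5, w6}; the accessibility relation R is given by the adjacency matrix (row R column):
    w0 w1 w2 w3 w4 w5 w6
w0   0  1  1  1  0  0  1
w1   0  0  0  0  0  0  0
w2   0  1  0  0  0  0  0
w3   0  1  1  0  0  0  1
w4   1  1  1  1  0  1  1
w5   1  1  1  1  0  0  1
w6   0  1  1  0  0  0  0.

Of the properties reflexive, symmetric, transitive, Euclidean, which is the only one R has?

Reflexive: no — w0 is not related to itself.
Symmetric: no — w0 R w1 but not w1 R w0.
Transitive: yes — every two-step R-path is closed by a direct edge.
Euclidean: no — w0 R w1 and w0 R w2, but not w1 R w2.
Only transitive holds.

transitive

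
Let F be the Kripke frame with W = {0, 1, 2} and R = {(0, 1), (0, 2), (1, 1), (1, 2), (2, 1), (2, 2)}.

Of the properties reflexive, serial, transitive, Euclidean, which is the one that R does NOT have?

reflexive

Reflexive: no — 0 is not related to itself.
Serial: yes — every world has a successor (e.g. 0 R 1).
Transitive: yes — every two-step R-path is closed by a direct edge.
Euclidean: yes — any two successors of a common world are R-related.
Only reflexive fails.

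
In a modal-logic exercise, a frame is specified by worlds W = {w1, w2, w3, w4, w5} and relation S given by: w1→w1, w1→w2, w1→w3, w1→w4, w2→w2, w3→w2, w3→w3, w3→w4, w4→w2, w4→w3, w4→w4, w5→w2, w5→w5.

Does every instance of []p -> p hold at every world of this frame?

Yes

Axiom T corresponds to the accessibility relation being reflexive.
Reflexive: yes — every world is S-related to itself.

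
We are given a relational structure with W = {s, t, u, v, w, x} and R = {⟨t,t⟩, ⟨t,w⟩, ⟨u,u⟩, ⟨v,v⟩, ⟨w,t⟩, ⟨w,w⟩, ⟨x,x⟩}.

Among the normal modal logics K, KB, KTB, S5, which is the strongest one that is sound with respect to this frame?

KB

Symmetric (axiom B): yes — every pair in R has its reverse in R.
Reflexive (axiom T): no — s is not related to itself.
Euclidean (axiom 5): yes — any two successors of a common world are R-related.
So F validates K, KB; KTB would additionally require R to be reflexive. The strongest is KB.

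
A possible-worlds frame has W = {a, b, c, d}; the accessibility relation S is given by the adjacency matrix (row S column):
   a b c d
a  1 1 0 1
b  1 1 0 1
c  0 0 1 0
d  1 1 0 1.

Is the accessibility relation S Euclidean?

Euclidean: yes — any two successors of a common world are S-related.

Yes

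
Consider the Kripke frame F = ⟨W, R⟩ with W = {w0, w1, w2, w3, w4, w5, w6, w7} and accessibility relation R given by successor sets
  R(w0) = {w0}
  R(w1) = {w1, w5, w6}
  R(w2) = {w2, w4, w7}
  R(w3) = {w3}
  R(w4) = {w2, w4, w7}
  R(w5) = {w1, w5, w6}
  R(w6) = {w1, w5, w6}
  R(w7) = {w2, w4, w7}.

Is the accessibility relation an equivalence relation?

Reflexive: yes — every world is R-related to itself.
Symmetric: yes — every pair in R has its reverse in R.
Transitive: yes — every two-step R-path is closed by a direct edge.
So R is an equivalence relation.

Yes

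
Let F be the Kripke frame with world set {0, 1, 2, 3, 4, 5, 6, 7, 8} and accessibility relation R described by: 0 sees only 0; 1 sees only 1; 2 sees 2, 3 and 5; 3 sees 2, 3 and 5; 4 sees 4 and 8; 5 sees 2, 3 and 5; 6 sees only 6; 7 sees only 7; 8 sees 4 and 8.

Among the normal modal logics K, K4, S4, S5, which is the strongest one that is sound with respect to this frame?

S5

Transitive (axiom 4): yes — every two-step R-path is closed by a direct edge.
Reflexive (axiom T): yes — every world is R-related to itself.
Euclidean (axiom 5): yes — any two successors of a common world are R-related.
So F validates K, K4, S4, S5. The strongest is S5.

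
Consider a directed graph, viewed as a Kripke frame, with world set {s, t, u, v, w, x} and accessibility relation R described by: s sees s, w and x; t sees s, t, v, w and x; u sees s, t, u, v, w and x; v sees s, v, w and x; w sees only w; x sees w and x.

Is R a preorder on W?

Yes

Reflexive: yes — every world is R-related to itself.
Transitive: yes — every two-step R-path is closed by a direct edge.
So R is a preorder.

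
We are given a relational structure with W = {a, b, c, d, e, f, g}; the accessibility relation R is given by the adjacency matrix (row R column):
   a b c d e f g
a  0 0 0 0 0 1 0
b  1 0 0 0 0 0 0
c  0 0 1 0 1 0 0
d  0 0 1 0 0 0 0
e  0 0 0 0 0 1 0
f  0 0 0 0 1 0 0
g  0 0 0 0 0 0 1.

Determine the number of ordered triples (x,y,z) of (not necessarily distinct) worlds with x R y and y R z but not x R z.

6

Enumerating: (a,f,e), (b,a,f), (c,e,f), (d,c,e), (e,f,e), (f,e,f).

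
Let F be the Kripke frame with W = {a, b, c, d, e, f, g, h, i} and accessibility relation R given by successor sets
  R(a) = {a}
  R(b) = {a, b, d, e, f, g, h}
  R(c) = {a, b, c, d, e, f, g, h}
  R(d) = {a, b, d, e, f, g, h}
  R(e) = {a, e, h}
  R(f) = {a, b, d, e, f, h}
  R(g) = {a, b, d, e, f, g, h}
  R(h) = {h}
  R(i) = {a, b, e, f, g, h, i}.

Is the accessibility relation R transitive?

No

Transitive: no — f R b and b R g, but not f R g.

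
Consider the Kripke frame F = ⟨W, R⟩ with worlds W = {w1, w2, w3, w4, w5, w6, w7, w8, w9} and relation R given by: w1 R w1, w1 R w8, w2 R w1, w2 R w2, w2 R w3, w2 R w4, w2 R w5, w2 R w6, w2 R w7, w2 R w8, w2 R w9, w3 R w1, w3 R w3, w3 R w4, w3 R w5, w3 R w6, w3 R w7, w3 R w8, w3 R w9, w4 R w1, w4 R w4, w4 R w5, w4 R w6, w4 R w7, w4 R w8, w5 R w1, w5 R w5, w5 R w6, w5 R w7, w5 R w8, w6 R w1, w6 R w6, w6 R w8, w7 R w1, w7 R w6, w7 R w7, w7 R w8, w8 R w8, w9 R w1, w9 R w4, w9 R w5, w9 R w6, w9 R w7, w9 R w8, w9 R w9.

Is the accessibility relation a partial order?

Reflexive: yes — every world is R-related to itself.
Transitive: yes — every two-step R-path is closed by a direct edge.
Antisymmetric: yes — no distinct pair is related both ways.
So R is a partial order.

Yes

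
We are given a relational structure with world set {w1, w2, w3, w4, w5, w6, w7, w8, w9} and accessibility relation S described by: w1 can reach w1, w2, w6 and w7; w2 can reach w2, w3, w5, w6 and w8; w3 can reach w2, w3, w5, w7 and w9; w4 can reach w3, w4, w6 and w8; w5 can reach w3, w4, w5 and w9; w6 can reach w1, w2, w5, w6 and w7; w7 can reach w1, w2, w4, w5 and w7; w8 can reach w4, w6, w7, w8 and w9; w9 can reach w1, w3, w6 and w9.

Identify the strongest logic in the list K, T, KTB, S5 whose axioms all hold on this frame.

Reflexive (axiom T): yes — every world is S-related to itself.
Symmetric (axiom B): no — w1 S w2 but not w2 S w1.
Euclidean (axiom 5): no — w1 S w2 and w1 S w7, but not w2 S w7.
So F validates K, T; KTB would additionally require S to be symmetric. The strongest is T.

T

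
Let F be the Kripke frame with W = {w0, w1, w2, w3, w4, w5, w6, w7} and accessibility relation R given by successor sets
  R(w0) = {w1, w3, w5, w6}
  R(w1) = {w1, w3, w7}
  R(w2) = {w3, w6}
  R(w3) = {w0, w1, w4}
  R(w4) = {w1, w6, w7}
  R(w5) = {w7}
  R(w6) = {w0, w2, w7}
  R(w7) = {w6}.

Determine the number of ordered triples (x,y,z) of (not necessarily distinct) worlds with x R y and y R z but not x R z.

Enumerating: (w0,w1,w7), (w0,w3,w0), (w0,w3,w4), (w0,w5,w7), (w0,w6,w0), (w0,w6,w2), (w0,w6,w7), (w1,w3,w0), (w1,w3,w4), (w1,w7,w6), (w2,w3,w0), (w2,w3,w1), … and 25 more.
Total: 37.

37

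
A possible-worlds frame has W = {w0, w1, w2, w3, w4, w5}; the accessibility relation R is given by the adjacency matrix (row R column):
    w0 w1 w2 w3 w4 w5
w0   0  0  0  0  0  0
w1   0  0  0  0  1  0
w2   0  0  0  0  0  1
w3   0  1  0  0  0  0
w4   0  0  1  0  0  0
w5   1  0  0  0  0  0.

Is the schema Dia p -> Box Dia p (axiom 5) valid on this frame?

No

By correspondence theory, 5 is valid on a frame iff R is Euclidean.
Euclidean: no — w1 R w4 and w1 R w4, but not w4 R w4.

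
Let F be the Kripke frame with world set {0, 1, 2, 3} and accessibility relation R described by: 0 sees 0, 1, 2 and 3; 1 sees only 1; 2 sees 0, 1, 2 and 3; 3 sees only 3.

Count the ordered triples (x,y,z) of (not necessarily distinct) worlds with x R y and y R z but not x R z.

0

R is transitive; there are no such tuples.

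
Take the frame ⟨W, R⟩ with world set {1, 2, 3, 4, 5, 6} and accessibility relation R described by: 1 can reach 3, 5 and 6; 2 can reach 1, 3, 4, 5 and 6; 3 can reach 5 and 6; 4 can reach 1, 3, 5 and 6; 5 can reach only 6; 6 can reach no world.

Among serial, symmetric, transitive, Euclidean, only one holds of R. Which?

transitive

Serial: no — 6 has no R-successor.
Symmetric: no — 1 R 3 but not 3 R 1.
Transitive: yes — every two-step R-path is closed by a direct edge.
Euclidean: no — 1 R 5 and 1 R 3, but not 5 R 3.
Only transitive holds.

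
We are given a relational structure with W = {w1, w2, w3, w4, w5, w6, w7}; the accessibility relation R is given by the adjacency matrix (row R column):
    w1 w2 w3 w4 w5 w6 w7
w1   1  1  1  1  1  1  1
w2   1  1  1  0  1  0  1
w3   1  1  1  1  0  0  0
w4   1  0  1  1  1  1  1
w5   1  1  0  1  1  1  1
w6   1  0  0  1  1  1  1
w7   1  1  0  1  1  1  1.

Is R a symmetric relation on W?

Yes

Symmetric: yes — every pair in R has its reverse in R.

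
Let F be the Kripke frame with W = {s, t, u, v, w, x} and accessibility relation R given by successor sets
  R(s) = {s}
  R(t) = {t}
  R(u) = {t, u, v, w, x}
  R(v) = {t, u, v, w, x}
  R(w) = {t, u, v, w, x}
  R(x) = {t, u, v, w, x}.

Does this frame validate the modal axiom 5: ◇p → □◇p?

No

By correspondence theory, 5 is valid on a frame iff R is Euclidean.
Euclidean: no — u R t and u R v, but not t R v.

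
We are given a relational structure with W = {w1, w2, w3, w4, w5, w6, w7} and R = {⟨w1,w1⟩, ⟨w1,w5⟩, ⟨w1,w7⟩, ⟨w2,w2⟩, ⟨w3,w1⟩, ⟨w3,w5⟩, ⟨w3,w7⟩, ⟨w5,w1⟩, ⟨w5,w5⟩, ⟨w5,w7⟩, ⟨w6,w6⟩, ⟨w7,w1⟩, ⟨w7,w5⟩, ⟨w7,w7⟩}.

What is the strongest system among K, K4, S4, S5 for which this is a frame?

Transitive (axiom 4): yes — every two-step R-path is closed by a direct edge.
Reflexive (axiom T): no — w3 is not related to itself.
Euclidean (axiom 5): yes — any two successors of a common world are R-related.
So F validates K, K4; S4 would additionally require R to be reflexive. The strongest is K4.

K4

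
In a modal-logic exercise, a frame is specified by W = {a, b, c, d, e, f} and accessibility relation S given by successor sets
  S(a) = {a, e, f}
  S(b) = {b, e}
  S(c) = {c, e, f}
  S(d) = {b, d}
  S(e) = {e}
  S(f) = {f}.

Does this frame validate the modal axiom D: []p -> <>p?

By correspondence theory, D is valid on a frame iff S is serial.
Serial: yes — every world has a successor (e.g. a S a).

Yes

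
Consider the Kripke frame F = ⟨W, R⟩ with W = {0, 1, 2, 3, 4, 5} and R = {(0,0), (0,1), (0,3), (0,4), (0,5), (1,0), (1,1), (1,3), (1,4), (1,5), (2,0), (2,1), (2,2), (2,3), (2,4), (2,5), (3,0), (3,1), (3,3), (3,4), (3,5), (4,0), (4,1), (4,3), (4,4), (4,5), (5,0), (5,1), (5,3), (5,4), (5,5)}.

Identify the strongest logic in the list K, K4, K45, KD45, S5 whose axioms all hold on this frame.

Transitive (axiom 4): yes — every two-step R-path is closed by a direct edge.
Euclidean (axiom 5): no — 2 R 0 and 2 R 2, but not 0 R 2.
Serial (axiom D): yes — every world has a successor (e.g. 0 R 0).
Reflexive (axiom T): yes — every world is R-related to itself.
So F validates K, K4; K45 would additionally require R to be Euclidean. The strongest is K4.

K4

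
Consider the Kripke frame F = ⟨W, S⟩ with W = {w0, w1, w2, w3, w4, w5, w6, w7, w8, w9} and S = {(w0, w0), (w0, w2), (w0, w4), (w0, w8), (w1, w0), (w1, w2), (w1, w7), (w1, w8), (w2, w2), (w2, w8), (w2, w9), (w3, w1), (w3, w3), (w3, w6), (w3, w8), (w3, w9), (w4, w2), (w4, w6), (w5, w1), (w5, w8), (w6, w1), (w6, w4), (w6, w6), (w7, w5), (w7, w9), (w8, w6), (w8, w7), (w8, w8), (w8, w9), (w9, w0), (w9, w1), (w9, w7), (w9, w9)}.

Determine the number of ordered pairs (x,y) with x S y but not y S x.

Enumerating: (w0,w2), (w0,w4), (w0,w8), (w1,w0), (w1,w2), (w1,w7), (w1,w8), (w2,w8), (w2,w9), (w3,w1), (w3,w6), (w3,w8), … and 11 more.
Total: 23.

23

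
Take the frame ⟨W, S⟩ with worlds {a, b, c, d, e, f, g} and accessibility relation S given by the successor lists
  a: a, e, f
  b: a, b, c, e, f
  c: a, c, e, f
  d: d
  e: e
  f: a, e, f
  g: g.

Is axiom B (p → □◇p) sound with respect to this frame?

No

By correspondence theory, B is valid on a frame iff S is symmetric.
Symmetric: no — a S e but not e S a.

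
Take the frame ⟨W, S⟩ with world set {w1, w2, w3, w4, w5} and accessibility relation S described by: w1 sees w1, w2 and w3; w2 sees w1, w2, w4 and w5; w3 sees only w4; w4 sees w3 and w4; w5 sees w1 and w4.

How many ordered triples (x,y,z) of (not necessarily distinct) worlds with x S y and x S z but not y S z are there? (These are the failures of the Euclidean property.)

14

Enumerating: (w1,w2,w3), (w1,w3,w1), (w1,w3,w2), (w1,w3,w3), (w2,w1,w4), (w2,w1,w5), (w2,w4,w1), (w2,w4,w2), (w2,w4,w5), (w2,w5,w2), (w2,w5,w5), (w4,w3,w3), (w5,w1,w4), (w5,w4,w1).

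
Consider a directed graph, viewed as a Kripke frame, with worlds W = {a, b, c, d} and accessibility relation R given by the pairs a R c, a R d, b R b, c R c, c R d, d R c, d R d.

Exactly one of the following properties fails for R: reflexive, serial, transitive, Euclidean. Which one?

Reflexive: no — a is not related to itself.
Serial: yes — every world has a successor (e.g. a R c).
Transitive: yes — every two-step R-path is closed by a direct edge.
Euclidean: yes — any two successors of a common world are R-related.
Only reflexive fails.

reflexive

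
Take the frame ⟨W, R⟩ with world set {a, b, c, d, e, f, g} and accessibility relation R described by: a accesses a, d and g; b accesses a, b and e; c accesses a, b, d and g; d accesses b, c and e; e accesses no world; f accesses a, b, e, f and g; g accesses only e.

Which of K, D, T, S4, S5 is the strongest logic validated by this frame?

Serial (axiom D): no — e has no R-successor.
Reflexive (axiom T): no — c is not related to itself.
Transitive (axiom 4): no — a R d and d R b, but not a R b.
Euclidean (axiom 5): no — a R d and a R g, but not d R g.
So F validates K; D would additionally require R to be serial. The strongest is K.

K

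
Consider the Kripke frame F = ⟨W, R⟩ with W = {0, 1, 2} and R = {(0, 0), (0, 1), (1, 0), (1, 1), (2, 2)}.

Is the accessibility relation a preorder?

Yes

Reflexive: yes — every world is R-related to itself.
Transitive: yes — every two-step R-path is closed by a direct edge.
So R is a preorder.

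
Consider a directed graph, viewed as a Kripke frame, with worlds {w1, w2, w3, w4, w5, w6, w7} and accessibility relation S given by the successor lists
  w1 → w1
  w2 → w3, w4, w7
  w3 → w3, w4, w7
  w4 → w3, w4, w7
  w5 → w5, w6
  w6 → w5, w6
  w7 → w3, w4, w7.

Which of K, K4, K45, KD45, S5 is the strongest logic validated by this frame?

Transitive (axiom 4): yes — every two-step S-path is closed by a direct edge.
Euclidean (axiom 5): yes — any two successors of a common world are S-related.
Serial (axiom D): yes — every world has a successor (e.g. w1 S w1).
Reflexive (axiom T): no — w2 is not related to itself.
So F validates K, K4, K45, KD45; S5 would additionally require S to be reflexive. The strongest is KD45.

KD45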